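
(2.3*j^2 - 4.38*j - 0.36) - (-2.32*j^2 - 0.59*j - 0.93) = 4.62*j^2 - 3.79*j + 0.57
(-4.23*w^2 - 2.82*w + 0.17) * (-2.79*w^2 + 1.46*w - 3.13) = 11.8017*w^4 + 1.692*w^3 + 8.6484*w^2 + 9.0748*w - 0.5321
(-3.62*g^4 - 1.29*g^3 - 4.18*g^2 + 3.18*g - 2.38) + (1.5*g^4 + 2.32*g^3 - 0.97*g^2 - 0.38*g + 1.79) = -2.12*g^4 + 1.03*g^3 - 5.15*g^2 + 2.8*g - 0.59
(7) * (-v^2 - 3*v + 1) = -7*v^2 - 21*v + 7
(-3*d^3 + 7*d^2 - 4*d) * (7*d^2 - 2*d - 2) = -21*d^5 + 55*d^4 - 36*d^3 - 6*d^2 + 8*d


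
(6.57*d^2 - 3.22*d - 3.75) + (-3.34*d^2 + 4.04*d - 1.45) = 3.23*d^2 + 0.82*d - 5.2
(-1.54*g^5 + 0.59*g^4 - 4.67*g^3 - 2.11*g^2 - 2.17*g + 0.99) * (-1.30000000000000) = 2.002*g^5 - 0.767*g^4 + 6.071*g^3 + 2.743*g^2 + 2.821*g - 1.287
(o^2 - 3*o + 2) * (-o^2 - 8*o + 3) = -o^4 - 5*o^3 + 25*o^2 - 25*o + 6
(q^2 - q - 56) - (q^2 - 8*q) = 7*q - 56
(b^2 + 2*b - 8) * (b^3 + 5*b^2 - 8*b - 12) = b^5 + 7*b^4 - 6*b^3 - 68*b^2 + 40*b + 96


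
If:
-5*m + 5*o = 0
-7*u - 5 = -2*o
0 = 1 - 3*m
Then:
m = 1/3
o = 1/3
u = -13/21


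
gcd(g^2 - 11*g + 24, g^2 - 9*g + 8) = g - 8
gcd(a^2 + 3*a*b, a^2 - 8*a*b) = a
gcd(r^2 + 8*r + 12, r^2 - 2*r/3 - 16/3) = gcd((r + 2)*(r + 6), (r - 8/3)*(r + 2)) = r + 2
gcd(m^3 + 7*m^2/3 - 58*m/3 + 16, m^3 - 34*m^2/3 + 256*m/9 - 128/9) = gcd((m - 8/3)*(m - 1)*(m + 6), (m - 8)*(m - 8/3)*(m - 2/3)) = m - 8/3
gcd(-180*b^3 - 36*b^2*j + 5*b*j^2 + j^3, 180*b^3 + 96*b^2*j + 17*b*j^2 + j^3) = 30*b^2 + 11*b*j + j^2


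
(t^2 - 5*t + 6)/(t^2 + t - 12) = (t - 2)/(t + 4)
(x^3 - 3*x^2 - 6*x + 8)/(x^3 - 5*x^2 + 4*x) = (x + 2)/x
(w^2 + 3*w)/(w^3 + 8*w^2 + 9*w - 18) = w/(w^2 + 5*w - 6)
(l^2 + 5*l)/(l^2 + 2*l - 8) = l*(l + 5)/(l^2 + 2*l - 8)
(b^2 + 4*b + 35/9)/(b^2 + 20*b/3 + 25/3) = (b + 7/3)/(b + 5)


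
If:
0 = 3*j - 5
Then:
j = 5/3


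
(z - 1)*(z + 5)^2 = z^3 + 9*z^2 + 15*z - 25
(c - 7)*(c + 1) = c^2 - 6*c - 7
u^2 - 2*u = u*(u - 2)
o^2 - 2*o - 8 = (o - 4)*(o + 2)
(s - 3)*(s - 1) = s^2 - 4*s + 3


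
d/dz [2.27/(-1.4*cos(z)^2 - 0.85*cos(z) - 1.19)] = -(6.356*cos(z) + 1.9295)*sin(z)/(1.4*cos(z)^2 + 0.85*cos(z) + 1.19)^2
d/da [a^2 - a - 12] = 2*a - 1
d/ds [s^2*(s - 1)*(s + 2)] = s*(4*s^2 + 3*s - 4)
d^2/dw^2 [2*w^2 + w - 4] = 4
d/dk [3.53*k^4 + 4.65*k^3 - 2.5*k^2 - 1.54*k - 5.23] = 14.12*k^3 + 13.95*k^2 - 5.0*k - 1.54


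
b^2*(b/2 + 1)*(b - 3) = b^4/2 - b^3/2 - 3*b^2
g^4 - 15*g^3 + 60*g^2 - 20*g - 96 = (g - 8)*(g - 6)*(g - 2)*(g + 1)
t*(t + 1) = t^2 + t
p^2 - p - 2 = (p - 2)*(p + 1)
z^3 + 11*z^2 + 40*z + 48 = (z + 3)*(z + 4)^2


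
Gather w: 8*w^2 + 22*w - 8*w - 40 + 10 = 8*w^2 + 14*w - 30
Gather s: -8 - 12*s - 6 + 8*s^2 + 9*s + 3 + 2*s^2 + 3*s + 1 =10*s^2 - 10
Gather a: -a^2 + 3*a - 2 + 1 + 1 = -a^2 + 3*a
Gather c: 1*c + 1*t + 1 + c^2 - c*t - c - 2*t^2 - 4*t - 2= c^2 - c*t - 2*t^2 - 3*t - 1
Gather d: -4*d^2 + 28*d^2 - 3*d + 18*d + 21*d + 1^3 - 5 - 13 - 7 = 24*d^2 + 36*d - 24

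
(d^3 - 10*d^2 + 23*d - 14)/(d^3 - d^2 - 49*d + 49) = (d - 2)/(d + 7)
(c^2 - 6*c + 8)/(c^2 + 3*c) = (c^2 - 6*c + 8)/(c*(c + 3))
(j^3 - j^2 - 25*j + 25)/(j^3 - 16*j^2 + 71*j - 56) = (j^2 - 25)/(j^2 - 15*j + 56)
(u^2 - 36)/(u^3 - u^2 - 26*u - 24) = (u + 6)/(u^2 + 5*u + 4)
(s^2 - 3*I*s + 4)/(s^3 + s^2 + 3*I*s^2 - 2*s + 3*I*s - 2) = (s - 4*I)/(s^2 + s*(1 + 2*I) + 2*I)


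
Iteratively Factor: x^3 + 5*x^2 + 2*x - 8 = (x - 1)*(x^2 + 6*x + 8) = (x - 1)*(x + 2)*(x + 4)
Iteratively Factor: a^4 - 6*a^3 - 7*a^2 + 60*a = (a + 3)*(a^3 - 9*a^2 + 20*a) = a*(a + 3)*(a^2 - 9*a + 20) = a*(a - 5)*(a + 3)*(a - 4)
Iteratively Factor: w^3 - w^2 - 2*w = (w)*(w^2 - w - 2) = w*(w + 1)*(w - 2)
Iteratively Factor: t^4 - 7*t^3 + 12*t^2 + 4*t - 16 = (t + 1)*(t^3 - 8*t^2 + 20*t - 16) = (t - 2)*(t + 1)*(t^2 - 6*t + 8) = (t - 4)*(t - 2)*(t + 1)*(t - 2)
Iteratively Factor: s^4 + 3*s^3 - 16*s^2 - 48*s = (s + 3)*(s^3 - 16*s) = (s - 4)*(s + 3)*(s^2 + 4*s) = s*(s - 4)*(s + 3)*(s + 4)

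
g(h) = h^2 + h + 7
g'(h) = 2*h + 1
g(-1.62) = 8.00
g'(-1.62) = -2.24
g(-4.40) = 21.96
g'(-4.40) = -7.80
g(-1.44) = 7.63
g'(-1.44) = -1.88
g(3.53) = 22.99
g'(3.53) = 8.06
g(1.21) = 9.67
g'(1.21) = 3.42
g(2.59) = 16.30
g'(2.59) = 6.18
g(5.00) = 37.00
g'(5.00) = 11.00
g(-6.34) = 40.86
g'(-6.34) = -11.68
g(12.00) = 163.00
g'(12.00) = 25.00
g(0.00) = 7.00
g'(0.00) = 1.00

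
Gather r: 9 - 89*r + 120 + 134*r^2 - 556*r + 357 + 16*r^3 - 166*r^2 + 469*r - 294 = 16*r^3 - 32*r^2 - 176*r + 192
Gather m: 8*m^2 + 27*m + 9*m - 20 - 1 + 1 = 8*m^2 + 36*m - 20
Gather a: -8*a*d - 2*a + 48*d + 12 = a*(-8*d - 2) + 48*d + 12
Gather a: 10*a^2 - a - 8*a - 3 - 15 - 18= 10*a^2 - 9*a - 36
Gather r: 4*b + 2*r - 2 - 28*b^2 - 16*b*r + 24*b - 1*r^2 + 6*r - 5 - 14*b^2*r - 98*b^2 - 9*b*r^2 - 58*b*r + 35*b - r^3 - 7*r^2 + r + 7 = -126*b^2 + 63*b - r^3 + r^2*(-9*b - 8) + r*(-14*b^2 - 74*b + 9)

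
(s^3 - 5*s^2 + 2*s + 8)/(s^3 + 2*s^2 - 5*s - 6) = (s - 4)/(s + 3)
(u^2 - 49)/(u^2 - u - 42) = (u + 7)/(u + 6)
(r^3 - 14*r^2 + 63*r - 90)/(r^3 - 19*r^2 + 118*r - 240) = (r - 3)/(r - 8)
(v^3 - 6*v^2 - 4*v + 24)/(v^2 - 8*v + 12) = v + 2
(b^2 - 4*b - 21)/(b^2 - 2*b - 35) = (b + 3)/(b + 5)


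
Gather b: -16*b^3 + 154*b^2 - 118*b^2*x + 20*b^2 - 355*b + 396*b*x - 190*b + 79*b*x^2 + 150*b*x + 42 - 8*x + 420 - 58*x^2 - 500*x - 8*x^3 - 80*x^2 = -16*b^3 + b^2*(174 - 118*x) + b*(79*x^2 + 546*x - 545) - 8*x^3 - 138*x^2 - 508*x + 462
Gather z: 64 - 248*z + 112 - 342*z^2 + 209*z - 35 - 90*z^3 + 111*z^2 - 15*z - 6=-90*z^3 - 231*z^2 - 54*z + 135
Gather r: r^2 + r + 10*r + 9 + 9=r^2 + 11*r + 18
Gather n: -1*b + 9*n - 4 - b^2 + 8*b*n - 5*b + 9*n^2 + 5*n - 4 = -b^2 - 6*b + 9*n^2 + n*(8*b + 14) - 8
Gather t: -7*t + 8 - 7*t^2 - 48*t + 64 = -7*t^2 - 55*t + 72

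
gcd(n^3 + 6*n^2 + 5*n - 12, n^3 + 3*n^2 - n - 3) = n^2 + 2*n - 3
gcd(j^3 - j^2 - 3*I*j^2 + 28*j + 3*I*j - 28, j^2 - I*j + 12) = 1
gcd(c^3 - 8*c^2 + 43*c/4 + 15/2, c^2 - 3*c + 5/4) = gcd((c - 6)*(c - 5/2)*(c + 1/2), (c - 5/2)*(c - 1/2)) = c - 5/2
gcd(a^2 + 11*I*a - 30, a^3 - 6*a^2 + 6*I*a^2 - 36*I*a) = a + 6*I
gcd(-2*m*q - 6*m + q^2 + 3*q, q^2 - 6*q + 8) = 1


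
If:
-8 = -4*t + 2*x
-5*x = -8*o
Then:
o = 5*x/8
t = x/2 + 2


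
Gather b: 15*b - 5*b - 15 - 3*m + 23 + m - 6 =10*b - 2*m + 2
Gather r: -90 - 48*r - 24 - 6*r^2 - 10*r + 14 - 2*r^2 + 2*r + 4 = -8*r^2 - 56*r - 96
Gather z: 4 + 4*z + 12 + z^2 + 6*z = z^2 + 10*z + 16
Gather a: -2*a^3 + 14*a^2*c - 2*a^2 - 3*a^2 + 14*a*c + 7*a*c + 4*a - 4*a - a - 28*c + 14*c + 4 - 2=-2*a^3 + a^2*(14*c - 5) + a*(21*c - 1) - 14*c + 2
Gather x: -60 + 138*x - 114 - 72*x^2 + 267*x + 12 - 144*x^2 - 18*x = -216*x^2 + 387*x - 162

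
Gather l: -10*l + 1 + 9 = 10 - 10*l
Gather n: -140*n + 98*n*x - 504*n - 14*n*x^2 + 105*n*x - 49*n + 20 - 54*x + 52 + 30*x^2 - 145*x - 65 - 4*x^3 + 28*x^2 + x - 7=n*(-14*x^2 + 203*x - 693) - 4*x^3 + 58*x^2 - 198*x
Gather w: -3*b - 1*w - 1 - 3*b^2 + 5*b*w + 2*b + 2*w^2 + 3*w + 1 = -3*b^2 - b + 2*w^2 + w*(5*b + 2)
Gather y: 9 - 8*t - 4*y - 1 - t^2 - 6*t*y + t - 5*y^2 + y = -t^2 - 7*t - 5*y^2 + y*(-6*t - 3) + 8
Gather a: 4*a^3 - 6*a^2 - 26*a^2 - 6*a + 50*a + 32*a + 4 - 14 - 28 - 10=4*a^3 - 32*a^2 + 76*a - 48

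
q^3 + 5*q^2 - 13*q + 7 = (q - 1)^2*(q + 7)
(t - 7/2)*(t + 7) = t^2 + 7*t/2 - 49/2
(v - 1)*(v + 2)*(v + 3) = v^3 + 4*v^2 + v - 6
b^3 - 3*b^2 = b^2*(b - 3)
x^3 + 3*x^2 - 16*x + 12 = (x - 2)*(x - 1)*(x + 6)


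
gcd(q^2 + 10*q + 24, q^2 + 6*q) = q + 6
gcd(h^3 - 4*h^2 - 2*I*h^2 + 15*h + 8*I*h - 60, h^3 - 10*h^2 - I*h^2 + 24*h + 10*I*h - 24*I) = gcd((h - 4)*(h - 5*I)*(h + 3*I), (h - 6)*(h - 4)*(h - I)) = h - 4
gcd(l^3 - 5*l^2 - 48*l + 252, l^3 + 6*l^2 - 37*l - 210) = l^2 + l - 42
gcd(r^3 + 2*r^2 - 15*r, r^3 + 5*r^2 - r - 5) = r + 5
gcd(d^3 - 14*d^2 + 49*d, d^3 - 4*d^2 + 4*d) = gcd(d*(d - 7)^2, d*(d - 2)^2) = d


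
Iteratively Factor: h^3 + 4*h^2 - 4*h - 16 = (h - 2)*(h^2 + 6*h + 8) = (h - 2)*(h + 2)*(h + 4)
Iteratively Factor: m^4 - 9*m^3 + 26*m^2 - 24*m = (m)*(m^3 - 9*m^2 + 26*m - 24) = m*(m - 2)*(m^2 - 7*m + 12) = m*(m - 4)*(m - 2)*(m - 3)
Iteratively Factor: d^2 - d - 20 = (d + 4)*(d - 5)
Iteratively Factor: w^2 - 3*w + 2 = (w - 2)*(w - 1)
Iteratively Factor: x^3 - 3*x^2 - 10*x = (x + 2)*(x^2 - 5*x) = x*(x + 2)*(x - 5)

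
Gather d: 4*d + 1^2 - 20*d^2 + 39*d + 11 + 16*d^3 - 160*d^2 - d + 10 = 16*d^3 - 180*d^2 + 42*d + 22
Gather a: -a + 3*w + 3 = -a + 3*w + 3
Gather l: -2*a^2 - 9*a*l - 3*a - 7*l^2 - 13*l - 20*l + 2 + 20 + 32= -2*a^2 - 3*a - 7*l^2 + l*(-9*a - 33) + 54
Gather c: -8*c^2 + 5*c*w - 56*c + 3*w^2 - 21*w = -8*c^2 + c*(5*w - 56) + 3*w^2 - 21*w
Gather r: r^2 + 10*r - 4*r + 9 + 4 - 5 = r^2 + 6*r + 8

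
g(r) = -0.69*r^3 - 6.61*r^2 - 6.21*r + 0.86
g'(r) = -2.07*r^2 - 13.22*r - 6.21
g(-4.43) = -41.36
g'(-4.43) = 11.73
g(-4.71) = -44.43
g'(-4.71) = 10.14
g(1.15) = -16.07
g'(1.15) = -24.15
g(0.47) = -3.59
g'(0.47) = -12.88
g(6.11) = -441.24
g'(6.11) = -164.26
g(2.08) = -46.86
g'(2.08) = -42.66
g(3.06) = -99.81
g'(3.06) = -66.05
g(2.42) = -62.66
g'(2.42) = -50.33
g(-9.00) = 24.35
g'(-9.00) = -54.90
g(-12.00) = 315.86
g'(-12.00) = -145.65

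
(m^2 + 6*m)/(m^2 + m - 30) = m/(m - 5)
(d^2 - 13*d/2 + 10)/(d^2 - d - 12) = (d - 5/2)/(d + 3)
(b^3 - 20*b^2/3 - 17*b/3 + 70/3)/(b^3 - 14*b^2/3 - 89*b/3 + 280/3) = (3*b^2 + b - 10)/(3*b^2 + 7*b - 40)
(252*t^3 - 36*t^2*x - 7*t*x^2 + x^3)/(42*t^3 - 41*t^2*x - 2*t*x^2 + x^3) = (-6*t + x)/(-t + x)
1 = 1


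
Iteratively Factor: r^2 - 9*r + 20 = (r - 5)*(r - 4)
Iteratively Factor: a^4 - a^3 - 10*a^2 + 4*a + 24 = (a - 3)*(a^3 + 2*a^2 - 4*a - 8) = (a - 3)*(a + 2)*(a^2 - 4) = (a - 3)*(a + 2)^2*(a - 2)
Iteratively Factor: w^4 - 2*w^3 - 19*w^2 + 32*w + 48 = (w - 3)*(w^3 + w^2 - 16*w - 16) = (w - 3)*(w + 4)*(w^2 - 3*w - 4) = (w - 4)*(w - 3)*(w + 4)*(w + 1)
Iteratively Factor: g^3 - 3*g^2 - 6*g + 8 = (g - 4)*(g^2 + g - 2) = (g - 4)*(g - 1)*(g + 2)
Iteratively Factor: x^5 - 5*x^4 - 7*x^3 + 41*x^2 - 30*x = (x + 3)*(x^4 - 8*x^3 + 17*x^2 - 10*x) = x*(x + 3)*(x^3 - 8*x^2 + 17*x - 10) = x*(x - 2)*(x + 3)*(x^2 - 6*x + 5) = x*(x - 5)*(x - 2)*(x + 3)*(x - 1)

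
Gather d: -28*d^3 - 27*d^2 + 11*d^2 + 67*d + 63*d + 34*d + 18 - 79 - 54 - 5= -28*d^3 - 16*d^2 + 164*d - 120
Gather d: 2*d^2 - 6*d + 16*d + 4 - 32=2*d^2 + 10*d - 28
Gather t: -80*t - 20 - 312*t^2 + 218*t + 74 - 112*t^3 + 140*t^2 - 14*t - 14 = -112*t^3 - 172*t^2 + 124*t + 40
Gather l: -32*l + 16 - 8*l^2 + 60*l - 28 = -8*l^2 + 28*l - 12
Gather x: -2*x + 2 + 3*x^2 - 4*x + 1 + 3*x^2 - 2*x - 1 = 6*x^2 - 8*x + 2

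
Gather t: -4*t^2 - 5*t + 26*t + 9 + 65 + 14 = -4*t^2 + 21*t + 88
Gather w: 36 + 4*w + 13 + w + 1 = 5*w + 50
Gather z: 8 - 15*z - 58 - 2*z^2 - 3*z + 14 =-2*z^2 - 18*z - 36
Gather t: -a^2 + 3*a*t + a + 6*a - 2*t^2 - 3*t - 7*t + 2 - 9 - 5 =-a^2 + 7*a - 2*t^2 + t*(3*a - 10) - 12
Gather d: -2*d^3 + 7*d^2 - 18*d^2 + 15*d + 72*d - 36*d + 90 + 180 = -2*d^3 - 11*d^2 + 51*d + 270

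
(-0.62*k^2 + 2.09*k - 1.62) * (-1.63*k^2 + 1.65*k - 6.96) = 1.0106*k^4 - 4.4297*k^3 + 10.4043*k^2 - 17.2194*k + 11.2752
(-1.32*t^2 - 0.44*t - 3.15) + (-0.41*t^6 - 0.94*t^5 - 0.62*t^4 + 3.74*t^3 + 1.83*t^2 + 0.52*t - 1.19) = -0.41*t^6 - 0.94*t^5 - 0.62*t^4 + 3.74*t^3 + 0.51*t^2 + 0.08*t - 4.34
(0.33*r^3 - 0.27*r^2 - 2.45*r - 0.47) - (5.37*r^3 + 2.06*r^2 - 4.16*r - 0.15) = -5.04*r^3 - 2.33*r^2 + 1.71*r - 0.32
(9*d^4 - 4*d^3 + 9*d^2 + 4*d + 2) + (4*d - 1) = 9*d^4 - 4*d^3 + 9*d^2 + 8*d + 1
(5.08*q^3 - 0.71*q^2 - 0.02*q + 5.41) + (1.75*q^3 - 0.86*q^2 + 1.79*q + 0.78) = 6.83*q^3 - 1.57*q^2 + 1.77*q + 6.19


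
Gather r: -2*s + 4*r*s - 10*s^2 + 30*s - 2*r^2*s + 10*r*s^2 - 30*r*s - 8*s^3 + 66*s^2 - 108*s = -2*r^2*s + r*(10*s^2 - 26*s) - 8*s^3 + 56*s^2 - 80*s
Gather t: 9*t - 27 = 9*t - 27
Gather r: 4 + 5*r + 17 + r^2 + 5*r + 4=r^2 + 10*r + 25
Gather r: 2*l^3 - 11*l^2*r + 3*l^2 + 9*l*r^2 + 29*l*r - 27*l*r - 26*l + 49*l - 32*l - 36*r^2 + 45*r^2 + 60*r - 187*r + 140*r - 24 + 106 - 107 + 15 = 2*l^3 + 3*l^2 - 9*l + r^2*(9*l + 9) + r*(-11*l^2 + 2*l + 13) - 10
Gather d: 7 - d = 7 - d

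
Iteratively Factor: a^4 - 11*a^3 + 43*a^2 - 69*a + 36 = (a - 3)*(a^3 - 8*a^2 + 19*a - 12) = (a - 3)*(a - 1)*(a^2 - 7*a + 12) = (a - 3)^2*(a - 1)*(a - 4)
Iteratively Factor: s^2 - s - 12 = (s - 4)*(s + 3)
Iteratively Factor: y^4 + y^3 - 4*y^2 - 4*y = (y - 2)*(y^3 + 3*y^2 + 2*y) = (y - 2)*(y + 1)*(y^2 + 2*y) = (y - 2)*(y + 1)*(y + 2)*(y)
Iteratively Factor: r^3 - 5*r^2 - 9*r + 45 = (r - 3)*(r^2 - 2*r - 15) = (r - 3)*(r + 3)*(r - 5)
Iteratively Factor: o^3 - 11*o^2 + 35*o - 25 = (o - 5)*(o^2 - 6*o + 5) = (o - 5)*(o - 1)*(o - 5)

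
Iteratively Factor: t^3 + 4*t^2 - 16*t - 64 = (t + 4)*(t^2 - 16) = (t + 4)^2*(t - 4)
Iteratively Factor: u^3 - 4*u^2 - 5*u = (u)*(u^2 - 4*u - 5) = u*(u + 1)*(u - 5)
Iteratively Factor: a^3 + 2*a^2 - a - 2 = (a + 1)*(a^2 + a - 2) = (a - 1)*(a + 1)*(a + 2)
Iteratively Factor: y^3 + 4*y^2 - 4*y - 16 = (y + 2)*(y^2 + 2*y - 8) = (y + 2)*(y + 4)*(y - 2)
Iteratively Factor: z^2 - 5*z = (z)*(z - 5)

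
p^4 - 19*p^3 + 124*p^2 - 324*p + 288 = (p - 8)*(p - 6)*(p - 3)*(p - 2)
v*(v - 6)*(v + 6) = v^3 - 36*v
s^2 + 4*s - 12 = (s - 2)*(s + 6)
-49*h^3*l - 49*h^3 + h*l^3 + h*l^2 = (-7*h + l)*(7*h + l)*(h*l + h)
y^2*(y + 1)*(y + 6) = y^4 + 7*y^3 + 6*y^2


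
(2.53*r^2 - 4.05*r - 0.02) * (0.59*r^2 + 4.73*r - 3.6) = 1.4927*r^4 + 9.5774*r^3 - 28.2763*r^2 + 14.4854*r + 0.072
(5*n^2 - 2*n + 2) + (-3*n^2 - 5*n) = 2*n^2 - 7*n + 2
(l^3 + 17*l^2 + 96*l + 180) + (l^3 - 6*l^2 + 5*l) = 2*l^3 + 11*l^2 + 101*l + 180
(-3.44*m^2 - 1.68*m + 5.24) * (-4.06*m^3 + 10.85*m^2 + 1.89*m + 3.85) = 13.9664*m^5 - 30.5032*m^4 - 46.004*m^3 + 40.4348*m^2 + 3.4356*m + 20.174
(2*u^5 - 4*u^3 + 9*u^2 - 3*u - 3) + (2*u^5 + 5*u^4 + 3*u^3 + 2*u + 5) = 4*u^5 + 5*u^4 - u^3 + 9*u^2 - u + 2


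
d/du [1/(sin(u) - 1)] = -cos(u)/(sin(u) - 1)^2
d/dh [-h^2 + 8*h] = 8 - 2*h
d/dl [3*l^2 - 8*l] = 6*l - 8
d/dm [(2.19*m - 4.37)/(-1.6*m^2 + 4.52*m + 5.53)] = (3.504*m^2 - 13.984*m + 31.8631)/(2.56*m^4 - 14.464*m^3 + 2.73439999999999*m^2 + 49.9912*m + 30.5809)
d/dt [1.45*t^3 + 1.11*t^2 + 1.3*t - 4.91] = 4.35*t^2 + 2.22*t + 1.3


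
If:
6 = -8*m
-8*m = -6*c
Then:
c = -1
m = -3/4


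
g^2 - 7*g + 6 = (g - 6)*(g - 1)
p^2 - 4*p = p*(p - 4)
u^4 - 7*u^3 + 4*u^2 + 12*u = u*(u - 6)*(u - 2)*(u + 1)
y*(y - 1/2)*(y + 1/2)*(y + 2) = y^4 + 2*y^3 - y^2/4 - y/2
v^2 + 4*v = v*(v + 4)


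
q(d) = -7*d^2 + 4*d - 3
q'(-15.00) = 214.00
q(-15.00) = -1638.00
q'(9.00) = -122.00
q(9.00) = -534.00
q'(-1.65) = 27.10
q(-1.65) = -28.66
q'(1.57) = -17.98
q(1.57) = -13.97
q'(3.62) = -46.68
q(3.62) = -80.25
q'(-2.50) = 39.00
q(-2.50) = -56.75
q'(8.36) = -113.04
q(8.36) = -458.79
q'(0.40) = -1.60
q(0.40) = -2.52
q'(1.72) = -20.08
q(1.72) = -16.83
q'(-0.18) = 6.52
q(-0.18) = -3.95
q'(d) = 4 - 14*d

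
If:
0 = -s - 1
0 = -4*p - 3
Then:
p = -3/4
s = -1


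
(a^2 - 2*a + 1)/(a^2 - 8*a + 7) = (a - 1)/(a - 7)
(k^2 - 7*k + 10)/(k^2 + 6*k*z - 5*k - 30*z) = (k - 2)/(k + 6*z)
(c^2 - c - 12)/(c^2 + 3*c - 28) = (c + 3)/(c + 7)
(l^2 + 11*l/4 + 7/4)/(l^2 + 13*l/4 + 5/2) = (4*l^2 + 11*l + 7)/(4*l^2 + 13*l + 10)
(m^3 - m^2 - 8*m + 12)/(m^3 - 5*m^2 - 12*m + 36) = (m - 2)/(m - 6)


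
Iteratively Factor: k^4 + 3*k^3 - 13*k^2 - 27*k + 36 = (k + 3)*(k^3 - 13*k + 12) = (k - 1)*(k + 3)*(k^2 + k - 12) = (k - 1)*(k + 3)*(k + 4)*(k - 3)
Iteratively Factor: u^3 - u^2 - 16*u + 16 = (u - 4)*(u^2 + 3*u - 4) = (u - 4)*(u + 4)*(u - 1)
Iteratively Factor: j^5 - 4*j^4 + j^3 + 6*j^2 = (j)*(j^4 - 4*j^3 + j^2 + 6*j) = j*(j + 1)*(j^3 - 5*j^2 + 6*j) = j*(j - 3)*(j + 1)*(j^2 - 2*j) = j^2*(j - 3)*(j + 1)*(j - 2)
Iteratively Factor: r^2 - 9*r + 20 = (r - 4)*(r - 5)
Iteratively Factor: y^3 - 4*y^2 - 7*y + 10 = (y + 2)*(y^2 - 6*y + 5) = (y - 1)*(y + 2)*(y - 5)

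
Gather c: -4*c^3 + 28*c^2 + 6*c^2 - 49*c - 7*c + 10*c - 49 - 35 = -4*c^3 + 34*c^2 - 46*c - 84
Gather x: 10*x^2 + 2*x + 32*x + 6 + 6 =10*x^2 + 34*x + 12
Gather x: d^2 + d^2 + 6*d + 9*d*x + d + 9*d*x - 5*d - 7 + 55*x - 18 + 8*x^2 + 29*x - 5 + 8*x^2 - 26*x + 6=2*d^2 + 2*d + 16*x^2 + x*(18*d + 58) - 24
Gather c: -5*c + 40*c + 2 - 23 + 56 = 35*c + 35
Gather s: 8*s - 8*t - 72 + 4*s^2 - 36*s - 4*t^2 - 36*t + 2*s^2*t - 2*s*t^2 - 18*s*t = s^2*(2*t + 4) + s*(-2*t^2 - 18*t - 28) - 4*t^2 - 44*t - 72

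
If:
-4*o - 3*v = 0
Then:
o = -3*v/4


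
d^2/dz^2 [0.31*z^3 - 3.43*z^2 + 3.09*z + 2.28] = 1.86*z - 6.86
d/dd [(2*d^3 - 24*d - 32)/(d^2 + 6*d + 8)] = 2*d*(d + 8)/(d^2 + 8*d + 16)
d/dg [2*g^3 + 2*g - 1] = 6*g^2 + 2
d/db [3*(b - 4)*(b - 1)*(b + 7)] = 9*b^2 + 12*b - 93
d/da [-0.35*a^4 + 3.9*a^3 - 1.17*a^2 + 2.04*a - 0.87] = -1.4*a^3 + 11.7*a^2 - 2.34*a + 2.04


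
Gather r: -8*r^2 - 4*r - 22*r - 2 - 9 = -8*r^2 - 26*r - 11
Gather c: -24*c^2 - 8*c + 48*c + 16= -24*c^2 + 40*c + 16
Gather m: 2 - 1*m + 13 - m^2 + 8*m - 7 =-m^2 + 7*m + 8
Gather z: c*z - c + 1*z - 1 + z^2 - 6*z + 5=-c + z^2 + z*(c - 5) + 4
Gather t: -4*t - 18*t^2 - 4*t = -18*t^2 - 8*t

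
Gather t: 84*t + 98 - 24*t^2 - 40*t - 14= -24*t^2 + 44*t + 84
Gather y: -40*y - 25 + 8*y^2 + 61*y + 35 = 8*y^2 + 21*y + 10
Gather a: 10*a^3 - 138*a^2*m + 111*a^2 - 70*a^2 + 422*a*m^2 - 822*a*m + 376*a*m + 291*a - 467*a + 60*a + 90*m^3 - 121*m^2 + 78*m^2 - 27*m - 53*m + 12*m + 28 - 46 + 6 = 10*a^3 + a^2*(41 - 138*m) + a*(422*m^2 - 446*m - 116) + 90*m^3 - 43*m^2 - 68*m - 12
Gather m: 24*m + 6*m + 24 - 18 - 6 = 30*m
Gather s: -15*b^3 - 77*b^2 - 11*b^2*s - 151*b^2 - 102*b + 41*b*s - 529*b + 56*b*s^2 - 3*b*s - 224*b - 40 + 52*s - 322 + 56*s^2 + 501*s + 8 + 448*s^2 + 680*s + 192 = -15*b^3 - 228*b^2 - 855*b + s^2*(56*b + 504) + s*(-11*b^2 + 38*b + 1233) - 162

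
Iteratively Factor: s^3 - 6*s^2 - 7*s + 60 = (s - 5)*(s^2 - s - 12) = (s - 5)*(s + 3)*(s - 4)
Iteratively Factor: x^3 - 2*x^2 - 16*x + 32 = (x + 4)*(x^2 - 6*x + 8) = (x - 4)*(x + 4)*(x - 2)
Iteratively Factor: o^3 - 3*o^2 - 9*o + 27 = (o - 3)*(o^2 - 9) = (o - 3)*(o + 3)*(o - 3)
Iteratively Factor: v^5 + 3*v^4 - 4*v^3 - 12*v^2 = (v - 2)*(v^4 + 5*v^3 + 6*v^2) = v*(v - 2)*(v^3 + 5*v^2 + 6*v) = v*(v - 2)*(v + 2)*(v^2 + 3*v) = v*(v - 2)*(v + 2)*(v + 3)*(v)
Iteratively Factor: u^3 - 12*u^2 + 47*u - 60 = (u - 3)*(u^2 - 9*u + 20) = (u - 4)*(u - 3)*(u - 5)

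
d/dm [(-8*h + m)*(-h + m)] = -9*h + 2*m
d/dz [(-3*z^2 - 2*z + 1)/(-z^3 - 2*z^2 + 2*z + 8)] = (-3*z^4 - 4*z^3 - 7*z^2 - 44*z - 18)/(z^6 + 4*z^5 - 24*z^3 - 28*z^2 + 32*z + 64)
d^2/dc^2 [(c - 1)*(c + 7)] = 2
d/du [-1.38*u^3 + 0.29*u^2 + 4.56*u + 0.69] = -4.14*u^2 + 0.58*u + 4.56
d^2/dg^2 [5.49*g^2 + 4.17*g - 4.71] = 10.9800000000000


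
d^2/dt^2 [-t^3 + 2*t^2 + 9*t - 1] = 4 - 6*t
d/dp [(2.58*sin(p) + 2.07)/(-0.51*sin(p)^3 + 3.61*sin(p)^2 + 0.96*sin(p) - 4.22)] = (2.6316*sin(p)^3 - 6.1467*sin(p)^2 - 14.9454*sin(p) - 12.8748)*cos(p)/(0.2601*sin(p)^6 - 3.6822*sin(p)^5 + 12.0529*sin(p)^4 + 11.2356*sin(p)^3 - 29.5468*sin(p)^2 - 8.1024*sin(p) + 17.8084)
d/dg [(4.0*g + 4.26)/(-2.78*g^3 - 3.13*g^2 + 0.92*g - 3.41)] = (22.24*g^3 + 48.0484*g^2 + 26.6676*g - 17.5592)/(7.7284*g^6 + 17.4028*g^5 + 4.6817*g^4 + 13.2004*g^3 + 22.193*g^2 - 6.2744*g + 11.6281)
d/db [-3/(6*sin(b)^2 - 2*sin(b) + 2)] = 3*(6*sin(b) - 1)*cos(b)/(2*(3*sin(b)^2 - sin(b) + 1)^2)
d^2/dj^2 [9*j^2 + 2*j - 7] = 18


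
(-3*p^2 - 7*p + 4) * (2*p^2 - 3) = -6*p^4 - 14*p^3 + 17*p^2 + 21*p - 12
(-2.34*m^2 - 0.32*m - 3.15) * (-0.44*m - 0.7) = 1.0296*m^3 + 1.7788*m^2 + 1.61*m + 2.205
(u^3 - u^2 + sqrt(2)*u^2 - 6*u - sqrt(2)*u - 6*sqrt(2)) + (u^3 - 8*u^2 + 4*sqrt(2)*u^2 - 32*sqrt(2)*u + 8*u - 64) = 2*u^3 - 9*u^2 + 5*sqrt(2)*u^2 - 33*sqrt(2)*u + 2*u - 64 - 6*sqrt(2)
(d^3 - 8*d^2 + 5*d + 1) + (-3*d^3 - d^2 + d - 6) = -2*d^3 - 9*d^2 + 6*d - 5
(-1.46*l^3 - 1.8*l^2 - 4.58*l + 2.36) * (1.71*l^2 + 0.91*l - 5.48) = -2.4966*l^5 - 4.4066*l^4 - 1.469*l^3 + 9.7318*l^2 + 27.246*l - 12.9328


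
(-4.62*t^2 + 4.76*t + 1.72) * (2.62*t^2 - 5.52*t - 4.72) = -12.1044*t^4 + 37.9736*t^3 + 0.0376000000000012*t^2 - 31.9616*t - 8.1184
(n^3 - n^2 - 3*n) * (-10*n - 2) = -10*n^4 + 8*n^3 + 32*n^2 + 6*n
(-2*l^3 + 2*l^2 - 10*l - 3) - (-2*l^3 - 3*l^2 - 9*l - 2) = 5*l^2 - l - 1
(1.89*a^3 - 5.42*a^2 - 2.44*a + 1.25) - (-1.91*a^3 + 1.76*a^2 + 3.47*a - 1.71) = 3.8*a^3 - 7.18*a^2 - 5.91*a + 2.96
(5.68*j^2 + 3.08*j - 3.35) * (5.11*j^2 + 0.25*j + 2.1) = 29.0248*j^4 + 17.1588*j^3 - 4.4205*j^2 + 5.6305*j - 7.035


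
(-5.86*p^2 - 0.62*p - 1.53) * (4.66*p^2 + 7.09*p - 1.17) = -27.3076*p^4 - 44.4366*p^3 - 4.6694*p^2 - 10.1223*p + 1.7901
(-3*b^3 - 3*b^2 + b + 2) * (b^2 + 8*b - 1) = -3*b^5 - 27*b^4 - 20*b^3 + 13*b^2 + 15*b - 2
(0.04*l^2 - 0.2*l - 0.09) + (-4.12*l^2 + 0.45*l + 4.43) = -4.08*l^2 + 0.25*l + 4.34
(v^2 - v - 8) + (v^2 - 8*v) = 2*v^2 - 9*v - 8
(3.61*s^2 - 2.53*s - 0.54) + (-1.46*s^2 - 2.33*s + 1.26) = 2.15*s^2 - 4.86*s + 0.72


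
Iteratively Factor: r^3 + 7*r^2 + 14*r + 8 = (r + 4)*(r^2 + 3*r + 2) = (r + 2)*(r + 4)*(r + 1)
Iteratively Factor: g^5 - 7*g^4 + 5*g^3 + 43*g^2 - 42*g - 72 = (g - 3)*(g^4 - 4*g^3 - 7*g^2 + 22*g + 24) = (g - 3)*(g + 1)*(g^3 - 5*g^2 - 2*g + 24) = (g - 3)*(g + 1)*(g + 2)*(g^2 - 7*g + 12) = (g - 3)^2*(g + 1)*(g + 2)*(g - 4)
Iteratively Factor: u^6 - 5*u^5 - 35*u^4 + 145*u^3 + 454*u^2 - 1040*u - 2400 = (u + 2)*(u^5 - 7*u^4 - 21*u^3 + 187*u^2 + 80*u - 1200) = (u - 5)*(u + 2)*(u^4 - 2*u^3 - 31*u^2 + 32*u + 240) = (u - 5)*(u + 2)*(u + 3)*(u^3 - 5*u^2 - 16*u + 80) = (u - 5)*(u + 2)*(u + 3)*(u + 4)*(u^2 - 9*u + 20) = (u - 5)^2*(u + 2)*(u + 3)*(u + 4)*(u - 4)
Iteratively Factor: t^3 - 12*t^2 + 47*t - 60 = (t - 5)*(t^2 - 7*t + 12) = (t - 5)*(t - 4)*(t - 3)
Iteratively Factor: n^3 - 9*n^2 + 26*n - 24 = (n - 4)*(n^2 - 5*n + 6) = (n - 4)*(n - 3)*(n - 2)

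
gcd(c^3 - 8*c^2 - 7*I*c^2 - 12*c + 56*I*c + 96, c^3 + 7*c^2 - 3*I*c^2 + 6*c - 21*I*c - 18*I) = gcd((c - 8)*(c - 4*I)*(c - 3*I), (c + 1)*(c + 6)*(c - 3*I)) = c - 3*I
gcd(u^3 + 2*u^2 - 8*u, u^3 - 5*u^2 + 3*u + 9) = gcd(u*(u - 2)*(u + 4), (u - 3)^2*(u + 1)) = 1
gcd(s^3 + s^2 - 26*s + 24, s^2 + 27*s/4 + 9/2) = s + 6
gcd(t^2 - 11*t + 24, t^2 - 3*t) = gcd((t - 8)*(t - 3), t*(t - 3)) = t - 3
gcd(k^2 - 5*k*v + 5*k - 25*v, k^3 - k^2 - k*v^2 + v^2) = 1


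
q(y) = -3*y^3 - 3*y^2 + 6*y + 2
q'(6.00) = -354.00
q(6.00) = -718.00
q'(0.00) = 6.00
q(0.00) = 2.00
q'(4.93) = -242.32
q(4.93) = -400.80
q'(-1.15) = 1.00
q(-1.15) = -4.30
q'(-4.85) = -176.60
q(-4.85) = 244.58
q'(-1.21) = 0.08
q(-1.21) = -4.34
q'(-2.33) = -28.88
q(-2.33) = 9.68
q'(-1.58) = -6.99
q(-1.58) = -3.14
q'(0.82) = -4.97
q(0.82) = 3.25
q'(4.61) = -212.93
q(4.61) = -328.01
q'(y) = -9*y^2 - 6*y + 6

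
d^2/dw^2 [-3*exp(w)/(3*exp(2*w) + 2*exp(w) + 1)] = (-27*exp(4*w) + 18*exp(3*w) + 54*exp(2*w) + 6*exp(w) - 3)*exp(w)/(27*exp(6*w) + 54*exp(5*w) + 63*exp(4*w) + 44*exp(3*w) + 21*exp(2*w) + 6*exp(w) + 1)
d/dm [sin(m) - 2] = cos(m)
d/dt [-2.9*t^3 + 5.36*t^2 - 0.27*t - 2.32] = -8.7*t^2 + 10.72*t - 0.27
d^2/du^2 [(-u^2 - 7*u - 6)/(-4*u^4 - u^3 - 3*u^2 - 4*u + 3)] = 2*(48*u^8 + 684*u^7 + 1173*u^6 + 537*u^5 + 543*u^4 + 1220*u^3 + 819*u^2 + 459*u + 243)/(64*u^12 + 48*u^11 + 156*u^10 + 265*u^9 + 69*u^8 + 255*u^7 + 66*u^6 - 186*u^5 + 99*u^4 - 125*u^3 - 63*u^2 + 108*u - 27)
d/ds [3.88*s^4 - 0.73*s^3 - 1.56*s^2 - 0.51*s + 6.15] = 15.52*s^3 - 2.19*s^2 - 3.12*s - 0.51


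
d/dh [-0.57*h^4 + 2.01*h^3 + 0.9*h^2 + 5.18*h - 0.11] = -2.28*h^3 + 6.03*h^2 + 1.8*h + 5.18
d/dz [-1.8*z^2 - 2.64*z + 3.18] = -3.6*z - 2.64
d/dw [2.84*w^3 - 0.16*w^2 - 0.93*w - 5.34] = 8.52*w^2 - 0.32*w - 0.93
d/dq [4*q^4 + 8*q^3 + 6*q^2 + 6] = 4*q*(4*q^2 + 6*q + 3)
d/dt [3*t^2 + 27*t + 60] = 6*t + 27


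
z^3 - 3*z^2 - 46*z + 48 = (z - 8)*(z - 1)*(z + 6)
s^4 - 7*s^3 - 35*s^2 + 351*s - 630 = (s - 6)*(s - 5)*(s - 3)*(s + 7)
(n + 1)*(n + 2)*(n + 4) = n^3 + 7*n^2 + 14*n + 8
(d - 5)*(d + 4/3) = d^2 - 11*d/3 - 20/3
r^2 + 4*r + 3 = (r + 1)*(r + 3)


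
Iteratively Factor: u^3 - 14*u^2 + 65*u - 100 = (u - 5)*(u^2 - 9*u + 20) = (u - 5)^2*(u - 4)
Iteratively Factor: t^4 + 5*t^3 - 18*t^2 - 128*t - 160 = (t + 4)*(t^3 + t^2 - 22*t - 40) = (t - 5)*(t + 4)*(t^2 + 6*t + 8) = (t - 5)*(t + 2)*(t + 4)*(t + 4)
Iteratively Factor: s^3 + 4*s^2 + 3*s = (s)*(s^2 + 4*s + 3) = s*(s + 3)*(s + 1)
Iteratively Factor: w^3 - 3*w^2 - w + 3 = (w - 3)*(w^2 - 1) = (w - 3)*(w - 1)*(w + 1)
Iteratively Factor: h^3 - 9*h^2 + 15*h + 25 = (h - 5)*(h^2 - 4*h - 5) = (h - 5)*(h + 1)*(h - 5)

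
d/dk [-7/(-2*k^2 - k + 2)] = 7*(-4*k - 1)/(2*k^2 + k - 2)^2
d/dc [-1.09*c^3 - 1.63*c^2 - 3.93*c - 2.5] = -3.27*c^2 - 3.26*c - 3.93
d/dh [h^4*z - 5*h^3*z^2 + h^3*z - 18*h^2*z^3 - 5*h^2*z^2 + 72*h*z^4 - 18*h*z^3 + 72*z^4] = z*(4*h^3 - 15*h^2*z + 3*h^2 - 36*h*z^2 - 10*h*z + 72*z^3 - 18*z^2)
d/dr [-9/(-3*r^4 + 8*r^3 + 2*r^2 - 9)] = 36*r*(-3*r^2 + 6*r + 1)/(3*r^4 - 8*r^3 - 2*r^2 + 9)^2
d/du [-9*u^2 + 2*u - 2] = 2 - 18*u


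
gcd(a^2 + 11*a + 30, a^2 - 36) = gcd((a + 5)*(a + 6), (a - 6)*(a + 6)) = a + 6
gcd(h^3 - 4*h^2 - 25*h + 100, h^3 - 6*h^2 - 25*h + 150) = h^2 - 25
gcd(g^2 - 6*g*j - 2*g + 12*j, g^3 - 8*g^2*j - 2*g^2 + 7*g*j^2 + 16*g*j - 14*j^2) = g - 2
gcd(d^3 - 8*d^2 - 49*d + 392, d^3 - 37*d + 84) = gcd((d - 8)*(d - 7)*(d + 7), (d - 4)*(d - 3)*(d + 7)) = d + 7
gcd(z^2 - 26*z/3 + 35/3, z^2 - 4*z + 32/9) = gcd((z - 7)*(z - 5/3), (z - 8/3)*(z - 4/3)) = 1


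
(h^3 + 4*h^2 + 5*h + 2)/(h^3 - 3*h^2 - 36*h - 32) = (h^2 + 3*h + 2)/(h^2 - 4*h - 32)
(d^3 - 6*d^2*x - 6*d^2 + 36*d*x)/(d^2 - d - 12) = d*(-d^2 + 6*d*x + 6*d - 36*x)/(-d^2 + d + 12)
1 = 1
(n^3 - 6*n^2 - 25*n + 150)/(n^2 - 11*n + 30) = n + 5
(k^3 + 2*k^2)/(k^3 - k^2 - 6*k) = k/(k - 3)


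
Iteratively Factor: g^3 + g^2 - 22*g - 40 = (g + 2)*(g^2 - g - 20) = (g - 5)*(g + 2)*(g + 4)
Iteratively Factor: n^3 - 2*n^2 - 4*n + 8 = (n - 2)*(n^2 - 4) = (n - 2)*(n + 2)*(n - 2)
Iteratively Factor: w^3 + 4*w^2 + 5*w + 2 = (w + 2)*(w^2 + 2*w + 1) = (w + 1)*(w + 2)*(w + 1)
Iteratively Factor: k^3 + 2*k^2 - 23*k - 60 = (k + 3)*(k^2 - k - 20) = (k + 3)*(k + 4)*(k - 5)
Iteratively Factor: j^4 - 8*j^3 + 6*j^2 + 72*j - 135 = (j + 3)*(j^3 - 11*j^2 + 39*j - 45) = (j - 3)*(j + 3)*(j^2 - 8*j + 15) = (j - 5)*(j - 3)*(j + 3)*(j - 3)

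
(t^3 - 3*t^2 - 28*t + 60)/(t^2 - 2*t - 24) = (t^2 + 3*t - 10)/(t + 4)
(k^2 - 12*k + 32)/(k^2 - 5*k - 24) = (k - 4)/(k + 3)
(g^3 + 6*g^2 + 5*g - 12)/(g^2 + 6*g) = (g^3 + 6*g^2 + 5*g - 12)/(g*(g + 6))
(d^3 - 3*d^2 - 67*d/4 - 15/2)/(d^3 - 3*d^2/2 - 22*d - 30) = (d + 1/2)/(d + 2)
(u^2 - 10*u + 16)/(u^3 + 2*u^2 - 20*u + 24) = (u - 8)/(u^2 + 4*u - 12)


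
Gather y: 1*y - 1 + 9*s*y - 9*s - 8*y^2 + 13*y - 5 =-9*s - 8*y^2 + y*(9*s + 14) - 6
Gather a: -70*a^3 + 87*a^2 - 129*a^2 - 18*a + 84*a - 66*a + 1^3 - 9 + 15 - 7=-70*a^3 - 42*a^2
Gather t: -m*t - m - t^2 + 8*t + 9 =-m - t^2 + t*(8 - m) + 9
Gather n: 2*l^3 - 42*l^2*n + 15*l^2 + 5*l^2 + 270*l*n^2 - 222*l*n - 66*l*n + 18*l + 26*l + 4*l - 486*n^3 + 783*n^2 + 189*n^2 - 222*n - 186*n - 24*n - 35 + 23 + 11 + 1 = 2*l^3 + 20*l^2 + 48*l - 486*n^3 + n^2*(270*l + 972) + n*(-42*l^2 - 288*l - 432)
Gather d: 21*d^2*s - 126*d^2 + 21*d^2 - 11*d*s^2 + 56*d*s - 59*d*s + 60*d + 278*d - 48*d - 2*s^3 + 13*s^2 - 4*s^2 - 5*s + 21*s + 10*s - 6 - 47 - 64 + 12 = d^2*(21*s - 105) + d*(-11*s^2 - 3*s + 290) - 2*s^3 + 9*s^2 + 26*s - 105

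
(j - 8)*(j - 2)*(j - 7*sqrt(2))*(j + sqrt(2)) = j^4 - 10*j^3 - 6*sqrt(2)*j^3 + 2*j^2 + 60*sqrt(2)*j^2 - 96*sqrt(2)*j + 140*j - 224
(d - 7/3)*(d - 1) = d^2 - 10*d/3 + 7/3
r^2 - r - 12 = (r - 4)*(r + 3)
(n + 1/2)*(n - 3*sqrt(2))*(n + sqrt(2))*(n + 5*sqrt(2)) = n^4 + n^3/2 + 3*sqrt(2)*n^3 - 26*n^2 + 3*sqrt(2)*n^2/2 - 30*sqrt(2)*n - 13*n - 15*sqrt(2)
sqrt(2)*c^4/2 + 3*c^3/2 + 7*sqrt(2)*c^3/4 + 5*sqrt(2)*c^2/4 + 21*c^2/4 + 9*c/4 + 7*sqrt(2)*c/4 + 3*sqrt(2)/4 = (c + 1/2)*(c + 3)*(c + sqrt(2))*(sqrt(2)*c/2 + 1/2)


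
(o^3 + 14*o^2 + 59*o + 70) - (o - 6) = o^3 + 14*o^2 + 58*o + 76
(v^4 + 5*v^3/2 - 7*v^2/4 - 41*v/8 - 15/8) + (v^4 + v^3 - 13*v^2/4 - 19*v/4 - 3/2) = 2*v^4 + 7*v^3/2 - 5*v^2 - 79*v/8 - 27/8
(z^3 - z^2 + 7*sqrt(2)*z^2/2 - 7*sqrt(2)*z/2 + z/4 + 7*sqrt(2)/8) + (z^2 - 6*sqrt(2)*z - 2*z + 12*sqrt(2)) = z^3 + 7*sqrt(2)*z^2/2 - 19*sqrt(2)*z/2 - 7*z/4 + 103*sqrt(2)/8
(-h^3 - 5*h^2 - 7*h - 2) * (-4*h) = 4*h^4 + 20*h^3 + 28*h^2 + 8*h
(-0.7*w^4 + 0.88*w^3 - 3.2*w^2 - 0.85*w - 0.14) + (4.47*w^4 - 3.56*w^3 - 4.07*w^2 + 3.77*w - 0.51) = 3.77*w^4 - 2.68*w^3 - 7.27*w^2 + 2.92*w - 0.65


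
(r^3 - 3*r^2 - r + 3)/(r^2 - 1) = r - 3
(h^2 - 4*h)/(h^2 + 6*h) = (h - 4)/(h + 6)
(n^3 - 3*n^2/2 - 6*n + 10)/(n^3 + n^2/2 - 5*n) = (n - 2)/n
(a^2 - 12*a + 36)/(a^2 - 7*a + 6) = (a - 6)/(a - 1)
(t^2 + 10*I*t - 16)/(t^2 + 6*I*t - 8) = (t + 8*I)/(t + 4*I)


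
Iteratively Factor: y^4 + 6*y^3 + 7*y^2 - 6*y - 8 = (y + 2)*(y^3 + 4*y^2 - y - 4) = (y - 1)*(y + 2)*(y^2 + 5*y + 4) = (y - 1)*(y + 2)*(y + 4)*(y + 1)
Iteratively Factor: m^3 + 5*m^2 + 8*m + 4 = (m + 2)*(m^2 + 3*m + 2) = (m + 1)*(m + 2)*(m + 2)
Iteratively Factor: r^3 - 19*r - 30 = (r + 3)*(r^2 - 3*r - 10) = (r - 5)*(r + 3)*(r + 2)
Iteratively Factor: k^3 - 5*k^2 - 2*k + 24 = (k + 2)*(k^2 - 7*k + 12) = (k - 3)*(k + 2)*(k - 4)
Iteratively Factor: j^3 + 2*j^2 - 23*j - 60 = (j + 3)*(j^2 - j - 20) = (j - 5)*(j + 3)*(j + 4)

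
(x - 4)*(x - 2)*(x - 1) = x^3 - 7*x^2 + 14*x - 8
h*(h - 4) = h^2 - 4*h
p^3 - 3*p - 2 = (p - 2)*(p + 1)^2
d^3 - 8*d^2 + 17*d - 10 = (d - 5)*(d - 2)*(d - 1)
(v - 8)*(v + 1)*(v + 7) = v^3 - 57*v - 56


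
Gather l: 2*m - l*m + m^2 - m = -l*m + m^2 + m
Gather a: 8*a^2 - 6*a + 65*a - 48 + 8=8*a^2 + 59*a - 40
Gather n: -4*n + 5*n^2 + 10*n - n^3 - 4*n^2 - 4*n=-n^3 + n^2 + 2*n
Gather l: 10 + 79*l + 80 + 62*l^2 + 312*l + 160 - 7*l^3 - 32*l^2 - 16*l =-7*l^3 + 30*l^2 + 375*l + 250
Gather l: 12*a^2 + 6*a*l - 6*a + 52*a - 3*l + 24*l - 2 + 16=12*a^2 + 46*a + l*(6*a + 21) + 14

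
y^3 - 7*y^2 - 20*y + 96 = (y - 8)*(y - 3)*(y + 4)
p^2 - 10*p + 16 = (p - 8)*(p - 2)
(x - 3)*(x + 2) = x^2 - x - 6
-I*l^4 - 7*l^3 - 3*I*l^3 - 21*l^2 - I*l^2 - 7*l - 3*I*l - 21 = (l + 3)*(l - 7*I)*(l - I)*(-I*l + 1)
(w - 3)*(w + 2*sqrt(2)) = w^2 - 3*w + 2*sqrt(2)*w - 6*sqrt(2)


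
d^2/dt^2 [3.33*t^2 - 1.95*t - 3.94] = 6.66000000000000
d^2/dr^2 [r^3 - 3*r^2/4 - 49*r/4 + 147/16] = 6*r - 3/2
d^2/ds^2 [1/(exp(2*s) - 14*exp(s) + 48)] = 2*((7 - 2*exp(s))*(exp(2*s) - 14*exp(s) + 48) + 4*(exp(s) - 7)^2*exp(s))*exp(s)/(exp(2*s) - 14*exp(s) + 48)^3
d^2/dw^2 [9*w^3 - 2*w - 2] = 54*w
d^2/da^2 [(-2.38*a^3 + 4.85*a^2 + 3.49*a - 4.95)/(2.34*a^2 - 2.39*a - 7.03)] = (1.4210854715202e-14*a^5 + 5.6843418860808e-14*a^4 - 13.0246400000001*a^3 + 76.1472240000001*a^2 - 195.163044*a + 142.700094)/(12.812904*a^6 - 39.260052*a^5 - 75.381462*a^4 + 222.243949*a^3 + 226.466529*a^2 - 354.347853*a - 347.428927)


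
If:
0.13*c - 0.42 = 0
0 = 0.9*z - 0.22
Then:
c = 3.23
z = 0.24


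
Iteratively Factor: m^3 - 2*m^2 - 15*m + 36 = (m - 3)*(m^2 + m - 12) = (m - 3)*(m + 4)*(m - 3)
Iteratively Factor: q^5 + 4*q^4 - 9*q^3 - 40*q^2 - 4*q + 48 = (q - 1)*(q^4 + 5*q^3 - 4*q^2 - 44*q - 48) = (q - 3)*(q - 1)*(q^3 + 8*q^2 + 20*q + 16) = (q - 3)*(q - 1)*(q + 2)*(q^2 + 6*q + 8) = (q - 3)*(q - 1)*(q + 2)*(q + 4)*(q + 2)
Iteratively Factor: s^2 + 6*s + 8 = (s + 4)*(s + 2)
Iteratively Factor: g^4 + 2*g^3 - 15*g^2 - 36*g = (g)*(g^3 + 2*g^2 - 15*g - 36) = g*(g + 3)*(g^2 - g - 12) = g*(g - 4)*(g + 3)*(g + 3)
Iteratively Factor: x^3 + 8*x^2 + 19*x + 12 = (x + 4)*(x^2 + 4*x + 3) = (x + 3)*(x + 4)*(x + 1)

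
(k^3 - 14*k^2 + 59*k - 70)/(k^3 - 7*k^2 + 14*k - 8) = (k^2 - 12*k + 35)/(k^2 - 5*k + 4)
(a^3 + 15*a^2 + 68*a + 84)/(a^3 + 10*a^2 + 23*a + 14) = (a + 6)/(a + 1)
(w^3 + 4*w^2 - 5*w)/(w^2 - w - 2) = w*(-w^2 - 4*w + 5)/(-w^2 + w + 2)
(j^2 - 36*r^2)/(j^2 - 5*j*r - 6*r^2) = (j + 6*r)/(j + r)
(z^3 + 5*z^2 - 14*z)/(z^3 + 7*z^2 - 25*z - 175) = z*(z - 2)/(z^2 - 25)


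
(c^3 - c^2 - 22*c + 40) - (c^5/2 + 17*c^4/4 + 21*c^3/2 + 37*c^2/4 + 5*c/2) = -c^5/2 - 17*c^4/4 - 19*c^3/2 - 41*c^2/4 - 49*c/2 + 40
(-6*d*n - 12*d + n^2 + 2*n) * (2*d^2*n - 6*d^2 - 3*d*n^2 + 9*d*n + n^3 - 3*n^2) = -12*d^3*n^2 + 12*d^3*n + 72*d^3 + 20*d^2*n^3 - 20*d^2*n^2 - 120*d^2*n - 9*d*n^4 + 9*d*n^3 + 54*d*n^2 + n^5 - n^4 - 6*n^3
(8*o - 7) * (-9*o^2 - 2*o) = -72*o^3 + 47*o^2 + 14*o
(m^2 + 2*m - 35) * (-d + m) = -d*m^2 - 2*d*m + 35*d + m^3 + 2*m^2 - 35*m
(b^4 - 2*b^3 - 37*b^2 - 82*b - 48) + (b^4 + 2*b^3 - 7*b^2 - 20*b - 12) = 2*b^4 - 44*b^2 - 102*b - 60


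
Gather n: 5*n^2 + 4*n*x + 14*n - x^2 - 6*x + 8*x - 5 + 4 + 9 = 5*n^2 + n*(4*x + 14) - x^2 + 2*x + 8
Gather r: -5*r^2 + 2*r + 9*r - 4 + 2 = -5*r^2 + 11*r - 2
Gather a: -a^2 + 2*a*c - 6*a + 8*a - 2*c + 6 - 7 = -a^2 + a*(2*c + 2) - 2*c - 1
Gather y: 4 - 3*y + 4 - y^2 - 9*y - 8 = -y^2 - 12*y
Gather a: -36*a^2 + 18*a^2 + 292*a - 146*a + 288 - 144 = -18*a^2 + 146*a + 144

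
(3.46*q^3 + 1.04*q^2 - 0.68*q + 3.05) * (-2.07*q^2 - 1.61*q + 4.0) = -7.1622*q^5 - 7.7234*q^4 + 13.5732*q^3 - 1.0587*q^2 - 7.6305*q + 12.2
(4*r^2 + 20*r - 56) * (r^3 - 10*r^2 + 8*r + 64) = 4*r^5 - 20*r^4 - 224*r^3 + 976*r^2 + 832*r - 3584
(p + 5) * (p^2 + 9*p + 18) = p^3 + 14*p^2 + 63*p + 90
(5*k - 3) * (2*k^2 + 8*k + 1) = 10*k^3 + 34*k^2 - 19*k - 3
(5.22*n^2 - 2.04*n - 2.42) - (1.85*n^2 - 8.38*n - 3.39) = 3.37*n^2 + 6.34*n + 0.97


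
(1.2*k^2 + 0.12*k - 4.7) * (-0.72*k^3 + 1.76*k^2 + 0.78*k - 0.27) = -0.864*k^5 + 2.0256*k^4 + 4.5312*k^3 - 8.5024*k^2 - 3.6984*k + 1.269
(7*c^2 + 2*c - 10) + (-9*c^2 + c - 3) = -2*c^2 + 3*c - 13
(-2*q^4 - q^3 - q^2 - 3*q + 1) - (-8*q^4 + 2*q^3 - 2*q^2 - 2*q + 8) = 6*q^4 - 3*q^3 + q^2 - q - 7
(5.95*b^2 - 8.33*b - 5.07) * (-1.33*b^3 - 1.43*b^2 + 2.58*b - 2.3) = -7.9135*b^5 + 2.5704*b^4 + 34.006*b^3 - 27.9263*b^2 + 6.0784*b + 11.661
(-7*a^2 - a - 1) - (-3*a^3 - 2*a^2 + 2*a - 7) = 3*a^3 - 5*a^2 - 3*a + 6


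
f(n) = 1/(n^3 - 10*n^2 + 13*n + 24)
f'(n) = (-3*n^2 + 20*n - 13)/(n^3 - 10*n^2 + 13*n + 24)^2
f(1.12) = 0.04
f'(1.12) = 0.01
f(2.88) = 0.42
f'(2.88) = 3.47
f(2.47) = 0.10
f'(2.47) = 0.17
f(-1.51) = -0.05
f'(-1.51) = -0.10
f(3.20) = -0.25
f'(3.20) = 1.25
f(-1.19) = -0.14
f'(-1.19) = -0.77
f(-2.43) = -0.01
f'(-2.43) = -0.01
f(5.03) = -0.03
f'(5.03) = 0.01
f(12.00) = 0.00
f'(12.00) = 0.00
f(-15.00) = 0.00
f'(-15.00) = 0.00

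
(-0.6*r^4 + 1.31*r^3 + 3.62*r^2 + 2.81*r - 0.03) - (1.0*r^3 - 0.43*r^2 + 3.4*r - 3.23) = -0.6*r^4 + 0.31*r^3 + 4.05*r^2 - 0.59*r + 3.2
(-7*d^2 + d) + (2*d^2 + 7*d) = -5*d^2 + 8*d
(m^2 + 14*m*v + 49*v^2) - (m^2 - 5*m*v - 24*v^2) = 19*m*v + 73*v^2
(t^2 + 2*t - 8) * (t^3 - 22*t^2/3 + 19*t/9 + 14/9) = t^5 - 16*t^4/3 - 185*t^3/9 + 580*t^2/9 - 124*t/9 - 112/9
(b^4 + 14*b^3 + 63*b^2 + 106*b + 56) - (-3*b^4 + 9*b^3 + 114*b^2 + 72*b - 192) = 4*b^4 + 5*b^3 - 51*b^2 + 34*b + 248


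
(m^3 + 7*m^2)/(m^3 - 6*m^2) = (m + 7)/(m - 6)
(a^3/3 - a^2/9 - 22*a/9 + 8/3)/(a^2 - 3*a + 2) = (3*a^2 + 5*a - 12)/(9*(a - 1))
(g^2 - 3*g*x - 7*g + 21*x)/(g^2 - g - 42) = (g - 3*x)/(g + 6)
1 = 1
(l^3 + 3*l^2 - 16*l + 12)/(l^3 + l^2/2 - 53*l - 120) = 2*(l^2 - 3*l + 2)/(2*l^2 - 11*l - 40)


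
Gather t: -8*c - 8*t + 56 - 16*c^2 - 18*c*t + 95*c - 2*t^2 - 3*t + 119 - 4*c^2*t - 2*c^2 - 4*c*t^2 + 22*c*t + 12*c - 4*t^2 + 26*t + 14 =-18*c^2 + 99*c + t^2*(-4*c - 6) + t*(-4*c^2 + 4*c + 15) + 189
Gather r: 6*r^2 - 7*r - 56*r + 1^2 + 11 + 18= 6*r^2 - 63*r + 30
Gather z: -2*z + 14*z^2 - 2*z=14*z^2 - 4*z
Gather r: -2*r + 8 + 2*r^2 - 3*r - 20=2*r^2 - 5*r - 12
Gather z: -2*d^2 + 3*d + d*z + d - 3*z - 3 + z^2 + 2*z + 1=-2*d^2 + 4*d + z^2 + z*(d - 1) - 2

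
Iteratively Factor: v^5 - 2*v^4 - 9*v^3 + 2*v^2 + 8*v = (v + 1)*(v^4 - 3*v^3 - 6*v^2 + 8*v) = v*(v + 1)*(v^3 - 3*v^2 - 6*v + 8) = v*(v + 1)*(v + 2)*(v^2 - 5*v + 4) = v*(v - 1)*(v + 1)*(v + 2)*(v - 4)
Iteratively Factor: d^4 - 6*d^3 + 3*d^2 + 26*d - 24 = (d - 3)*(d^3 - 3*d^2 - 6*d + 8) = (d - 3)*(d + 2)*(d^2 - 5*d + 4) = (d - 3)*(d - 1)*(d + 2)*(d - 4)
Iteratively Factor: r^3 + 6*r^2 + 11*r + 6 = (r + 1)*(r^2 + 5*r + 6) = (r + 1)*(r + 3)*(r + 2)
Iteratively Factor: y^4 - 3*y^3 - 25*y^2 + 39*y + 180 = (y - 4)*(y^3 + y^2 - 21*y - 45) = (y - 5)*(y - 4)*(y^2 + 6*y + 9) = (y - 5)*(y - 4)*(y + 3)*(y + 3)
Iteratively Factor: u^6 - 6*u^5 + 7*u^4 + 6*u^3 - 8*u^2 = (u - 2)*(u^5 - 4*u^4 - u^3 + 4*u^2) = (u - 2)*(u + 1)*(u^4 - 5*u^3 + 4*u^2) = u*(u - 2)*(u + 1)*(u^3 - 5*u^2 + 4*u) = u*(u - 4)*(u - 2)*(u + 1)*(u^2 - u) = u^2*(u - 4)*(u - 2)*(u + 1)*(u - 1)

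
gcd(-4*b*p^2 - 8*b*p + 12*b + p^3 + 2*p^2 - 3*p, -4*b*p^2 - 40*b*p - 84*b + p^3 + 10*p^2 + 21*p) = -4*b*p - 12*b + p^2 + 3*p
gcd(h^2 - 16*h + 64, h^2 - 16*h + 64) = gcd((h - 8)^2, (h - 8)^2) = h^2 - 16*h + 64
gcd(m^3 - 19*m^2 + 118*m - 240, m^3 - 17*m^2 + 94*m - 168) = m - 6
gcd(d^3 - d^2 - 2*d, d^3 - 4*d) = d^2 - 2*d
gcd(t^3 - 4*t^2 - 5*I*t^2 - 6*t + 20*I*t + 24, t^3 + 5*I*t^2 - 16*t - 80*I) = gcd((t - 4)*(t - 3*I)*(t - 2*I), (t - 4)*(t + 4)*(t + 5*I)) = t - 4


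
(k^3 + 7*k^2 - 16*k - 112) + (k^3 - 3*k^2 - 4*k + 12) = 2*k^3 + 4*k^2 - 20*k - 100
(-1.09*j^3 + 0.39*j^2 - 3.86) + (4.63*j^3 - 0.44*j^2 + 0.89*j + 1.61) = 3.54*j^3 - 0.05*j^2 + 0.89*j - 2.25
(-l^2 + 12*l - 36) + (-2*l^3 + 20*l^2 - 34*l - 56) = -2*l^3 + 19*l^2 - 22*l - 92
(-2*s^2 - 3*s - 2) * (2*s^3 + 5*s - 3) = -4*s^5 - 6*s^4 - 14*s^3 - 9*s^2 - s + 6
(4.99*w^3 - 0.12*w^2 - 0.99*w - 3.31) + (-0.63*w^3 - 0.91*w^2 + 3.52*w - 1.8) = 4.36*w^3 - 1.03*w^2 + 2.53*w - 5.11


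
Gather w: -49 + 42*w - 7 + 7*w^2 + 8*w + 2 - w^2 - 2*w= 6*w^2 + 48*w - 54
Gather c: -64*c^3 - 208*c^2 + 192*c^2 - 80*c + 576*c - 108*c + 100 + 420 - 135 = -64*c^3 - 16*c^2 + 388*c + 385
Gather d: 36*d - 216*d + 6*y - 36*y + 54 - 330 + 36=-180*d - 30*y - 240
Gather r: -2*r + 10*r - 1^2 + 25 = 8*r + 24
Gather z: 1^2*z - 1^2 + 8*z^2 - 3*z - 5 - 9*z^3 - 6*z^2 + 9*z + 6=-9*z^3 + 2*z^2 + 7*z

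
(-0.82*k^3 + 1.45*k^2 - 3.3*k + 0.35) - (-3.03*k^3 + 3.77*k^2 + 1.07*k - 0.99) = 2.21*k^3 - 2.32*k^2 - 4.37*k + 1.34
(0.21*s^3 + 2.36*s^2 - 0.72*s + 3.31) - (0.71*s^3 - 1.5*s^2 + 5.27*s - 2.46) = -0.5*s^3 + 3.86*s^2 - 5.99*s + 5.77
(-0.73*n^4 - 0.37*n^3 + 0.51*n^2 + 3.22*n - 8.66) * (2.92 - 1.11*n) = 0.8103*n^5 - 1.7209*n^4 - 1.6465*n^3 - 2.085*n^2 + 19.015*n - 25.2872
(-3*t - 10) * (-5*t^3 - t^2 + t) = 15*t^4 + 53*t^3 + 7*t^2 - 10*t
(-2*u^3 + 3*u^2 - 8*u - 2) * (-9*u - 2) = 18*u^4 - 23*u^3 + 66*u^2 + 34*u + 4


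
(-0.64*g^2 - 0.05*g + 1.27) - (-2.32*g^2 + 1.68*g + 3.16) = 1.68*g^2 - 1.73*g - 1.89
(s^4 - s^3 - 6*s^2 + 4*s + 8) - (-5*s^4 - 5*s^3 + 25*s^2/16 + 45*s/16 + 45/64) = 6*s^4 + 4*s^3 - 121*s^2/16 + 19*s/16 + 467/64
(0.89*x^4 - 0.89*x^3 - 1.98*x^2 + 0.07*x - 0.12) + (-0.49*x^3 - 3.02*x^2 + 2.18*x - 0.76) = 0.89*x^4 - 1.38*x^3 - 5.0*x^2 + 2.25*x - 0.88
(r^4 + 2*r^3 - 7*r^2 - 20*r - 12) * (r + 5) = r^5 + 7*r^4 + 3*r^3 - 55*r^2 - 112*r - 60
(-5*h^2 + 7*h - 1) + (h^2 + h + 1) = -4*h^2 + 8*h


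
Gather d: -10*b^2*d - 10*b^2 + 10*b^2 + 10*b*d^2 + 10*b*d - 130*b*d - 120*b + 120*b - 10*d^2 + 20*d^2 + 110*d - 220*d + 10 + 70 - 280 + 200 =d^2*(10*b + 10) + d*(-10*b^2 - 120*b - 110)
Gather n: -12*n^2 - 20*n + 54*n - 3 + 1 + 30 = -12*n^2 + 34*n + 28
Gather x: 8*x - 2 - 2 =8*x - 4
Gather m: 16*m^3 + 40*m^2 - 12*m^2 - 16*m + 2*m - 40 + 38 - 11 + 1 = 16*m^3 + 28*m^2 - 14*m - 12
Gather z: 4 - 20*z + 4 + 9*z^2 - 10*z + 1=9*z^2 - 30*z + 9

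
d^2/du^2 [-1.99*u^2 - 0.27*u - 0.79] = -3.98000000000000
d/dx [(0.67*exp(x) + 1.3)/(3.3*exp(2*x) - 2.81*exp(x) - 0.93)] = (-2.211*exp(2*x) - 8.58*exp(x) + 3.0299)*exp(x)/(10.89*exp(4*x) - 18.546*exp(3*x) + 1.7581*exp(2*x) + 5.2266*exp(x) + 0.8649)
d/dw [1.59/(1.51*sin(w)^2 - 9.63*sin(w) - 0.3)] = (15.3117 - 4.8018*sin(w))*cos(w)/(-1.51*sin(w)^2 + 9.63*sin(w) + 0.3)^2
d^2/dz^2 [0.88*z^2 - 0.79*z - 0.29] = 1.76000000000000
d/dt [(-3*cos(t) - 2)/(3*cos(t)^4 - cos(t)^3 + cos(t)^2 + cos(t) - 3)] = -(54*sin(t)^4 - 102*sin(t)^2 + 35*cos(t) + 9*cos(3*t) + 70)*sin(t)/(2*(3*sin(t)^4 + sin(t)^2*cos(t) - 7*sin(t)^2 + 1)^2)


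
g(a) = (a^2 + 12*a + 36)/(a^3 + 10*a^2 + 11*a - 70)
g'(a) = (2*a + 12)/(a^3 + 10*a^2 + 11*a - 70) + (-3*a^2 - 20*a - 11)*(a^2 + 12*a + 36)/(a^3 + 10*a^2 + 11*a - 70)^2 = (-a^4 - 24*a^3 - 217*a^2 - 860*a - 1236)/(a^6 + 20*a^5 + 122*a^4 + 80*a^3 - 1279*a^2 - 1540*a + 4900)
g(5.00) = 0.34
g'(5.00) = -0.11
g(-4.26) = -0.24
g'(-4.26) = 0.10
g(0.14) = -0.55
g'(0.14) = -0.29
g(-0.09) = -0.49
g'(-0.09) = -0.23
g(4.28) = 0.44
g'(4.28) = -0.20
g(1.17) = -1.23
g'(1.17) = -1.47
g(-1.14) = -0.33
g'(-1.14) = -0.10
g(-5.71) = 0.01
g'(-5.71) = 0.09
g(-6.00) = 0.00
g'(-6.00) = 0.00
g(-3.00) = -0.22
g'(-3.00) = -0.03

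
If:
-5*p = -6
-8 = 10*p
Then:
No Solution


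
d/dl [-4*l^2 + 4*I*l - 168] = -8*l + 4*I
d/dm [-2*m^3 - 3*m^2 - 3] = 6*m*(-m - 1)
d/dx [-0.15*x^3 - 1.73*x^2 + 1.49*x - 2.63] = -0.45*x^2 - 3.46*x + 1.49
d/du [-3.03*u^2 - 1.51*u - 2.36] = -6.06*u - 1.51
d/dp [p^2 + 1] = 2*p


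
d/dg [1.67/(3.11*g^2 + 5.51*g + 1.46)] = (-10.3874*g - 9.2017)/(3.11*g^2 + 5.51*g + 1.46)^2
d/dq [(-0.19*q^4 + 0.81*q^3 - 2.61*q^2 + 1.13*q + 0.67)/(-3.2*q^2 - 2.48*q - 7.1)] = (1.216*q^5 - 1.1784*q^4 + 1.3784*q^3 - 7.1642*q^2 + 41.35*q - 6.3614)/(10.24*q^4 + 15.872*q^3 + 51.5904*q^2 + 35.216*q + 50.41)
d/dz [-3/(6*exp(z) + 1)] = 18*exp(z)/(6*exp(z) + 1)^2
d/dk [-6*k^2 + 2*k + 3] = 2 - 12*k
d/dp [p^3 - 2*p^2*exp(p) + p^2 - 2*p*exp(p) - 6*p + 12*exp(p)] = -2*p^2*exp(p) + 3*p^2 - 6*p*exp(p) + 2*p + 10*exp(p) - 6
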